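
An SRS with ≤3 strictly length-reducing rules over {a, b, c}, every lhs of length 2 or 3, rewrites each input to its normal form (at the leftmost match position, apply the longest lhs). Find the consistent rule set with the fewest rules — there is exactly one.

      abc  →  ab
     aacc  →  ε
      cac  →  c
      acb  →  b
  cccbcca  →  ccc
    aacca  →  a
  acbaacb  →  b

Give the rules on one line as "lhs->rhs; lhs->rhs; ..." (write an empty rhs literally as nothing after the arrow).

  | abc => ab
  | aacc => ac => ε
  | cac => c
  | acb => b

ac->; ba->; bc->b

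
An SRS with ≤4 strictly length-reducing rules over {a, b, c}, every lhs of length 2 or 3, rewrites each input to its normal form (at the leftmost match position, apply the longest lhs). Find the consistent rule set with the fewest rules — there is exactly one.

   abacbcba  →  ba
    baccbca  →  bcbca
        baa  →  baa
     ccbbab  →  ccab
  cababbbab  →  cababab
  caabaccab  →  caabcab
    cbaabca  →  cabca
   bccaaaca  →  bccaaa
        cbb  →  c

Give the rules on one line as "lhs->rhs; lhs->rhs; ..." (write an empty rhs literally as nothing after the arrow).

  | abacbcba => abbcba => acba => ba
  | baccbca => bcbca
  | baa
  | ccbbab => ccab

ac->; bb->; cba->c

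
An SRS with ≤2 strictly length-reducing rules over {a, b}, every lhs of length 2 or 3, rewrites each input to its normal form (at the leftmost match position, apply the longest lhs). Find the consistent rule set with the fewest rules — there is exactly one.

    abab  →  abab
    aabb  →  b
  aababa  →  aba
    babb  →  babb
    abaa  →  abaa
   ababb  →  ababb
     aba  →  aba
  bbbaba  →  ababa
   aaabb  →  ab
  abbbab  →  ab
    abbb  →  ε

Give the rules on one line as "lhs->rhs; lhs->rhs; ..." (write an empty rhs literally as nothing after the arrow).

  | abab
  | aabb => b
  | aababa => aba
  | babb

aab->; bbb->ab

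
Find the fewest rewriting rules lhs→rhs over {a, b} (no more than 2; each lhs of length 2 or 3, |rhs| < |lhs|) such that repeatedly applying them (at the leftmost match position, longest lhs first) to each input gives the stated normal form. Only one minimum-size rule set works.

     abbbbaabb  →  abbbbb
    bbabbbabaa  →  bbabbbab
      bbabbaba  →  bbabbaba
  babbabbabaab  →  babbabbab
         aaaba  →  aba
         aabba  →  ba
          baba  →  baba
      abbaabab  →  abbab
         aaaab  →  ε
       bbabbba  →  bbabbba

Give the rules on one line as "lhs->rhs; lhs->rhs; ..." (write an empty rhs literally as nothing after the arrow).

  | abbbbaabb => abbbbb
  | bbabbbabaa => bbabbbab
  | bbabbaba
  | babbabbabaab => babbabbab

aa->; aab->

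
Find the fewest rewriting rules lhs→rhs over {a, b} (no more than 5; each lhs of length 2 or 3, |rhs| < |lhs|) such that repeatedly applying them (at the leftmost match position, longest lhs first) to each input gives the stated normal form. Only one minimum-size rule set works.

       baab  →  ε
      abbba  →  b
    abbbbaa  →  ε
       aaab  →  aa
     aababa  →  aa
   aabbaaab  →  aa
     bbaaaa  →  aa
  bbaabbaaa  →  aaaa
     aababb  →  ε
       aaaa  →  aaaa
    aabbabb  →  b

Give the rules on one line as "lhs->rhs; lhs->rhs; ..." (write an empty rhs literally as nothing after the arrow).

ab->; ba->; bab->aa; bbb->bb

  | baab => ab => ε
  | abbba => bba => b
  | abbbbaa => bbbaa => bbaa => ba => ε
  | aaab => aa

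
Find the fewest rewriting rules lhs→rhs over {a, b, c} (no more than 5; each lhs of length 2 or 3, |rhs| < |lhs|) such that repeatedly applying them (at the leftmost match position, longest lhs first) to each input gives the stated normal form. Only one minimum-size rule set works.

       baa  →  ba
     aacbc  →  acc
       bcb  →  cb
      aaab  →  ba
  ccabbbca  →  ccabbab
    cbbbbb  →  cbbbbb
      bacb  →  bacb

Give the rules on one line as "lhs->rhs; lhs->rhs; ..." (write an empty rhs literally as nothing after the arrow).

aa->a; aab->ba; bc->c; bca->ab

  | baa => ba
  | aacbc => acbc => acc
  | bcb => cb
  | aaab => aab => ba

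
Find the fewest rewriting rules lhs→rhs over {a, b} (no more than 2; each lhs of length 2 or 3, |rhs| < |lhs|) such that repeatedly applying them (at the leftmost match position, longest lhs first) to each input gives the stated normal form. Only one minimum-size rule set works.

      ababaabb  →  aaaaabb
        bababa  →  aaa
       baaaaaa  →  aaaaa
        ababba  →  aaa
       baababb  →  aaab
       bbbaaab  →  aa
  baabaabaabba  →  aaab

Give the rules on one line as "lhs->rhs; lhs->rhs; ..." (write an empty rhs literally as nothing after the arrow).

ba->; bab->aa

  | ababaabb => aaaaabb
  | bababa => aaaba => aaa
  | baaaaaa => aaaaa
  | ababba => aaaba => aaa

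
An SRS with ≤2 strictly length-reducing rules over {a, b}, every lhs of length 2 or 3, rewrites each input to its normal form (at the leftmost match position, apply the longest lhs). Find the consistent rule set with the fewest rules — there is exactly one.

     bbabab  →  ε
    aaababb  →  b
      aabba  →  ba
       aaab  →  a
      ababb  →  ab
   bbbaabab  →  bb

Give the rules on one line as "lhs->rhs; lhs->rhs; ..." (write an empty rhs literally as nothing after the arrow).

  | bbabab => bab => ε
  | aaababb => aabb => b
  | aabba => ba
  | aaab => a

aab->; bab->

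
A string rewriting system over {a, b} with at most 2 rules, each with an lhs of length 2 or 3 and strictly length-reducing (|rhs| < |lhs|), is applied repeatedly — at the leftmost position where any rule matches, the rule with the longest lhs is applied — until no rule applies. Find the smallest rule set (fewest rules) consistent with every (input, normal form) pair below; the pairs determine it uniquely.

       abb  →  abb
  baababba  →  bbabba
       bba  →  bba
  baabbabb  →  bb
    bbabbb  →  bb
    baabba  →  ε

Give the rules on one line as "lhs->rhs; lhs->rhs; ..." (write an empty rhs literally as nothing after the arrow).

  | abb
  | baababba => bbabba
  | bba
  | baabbabb => bbbabb => aabb => bb

aa->; bbb->a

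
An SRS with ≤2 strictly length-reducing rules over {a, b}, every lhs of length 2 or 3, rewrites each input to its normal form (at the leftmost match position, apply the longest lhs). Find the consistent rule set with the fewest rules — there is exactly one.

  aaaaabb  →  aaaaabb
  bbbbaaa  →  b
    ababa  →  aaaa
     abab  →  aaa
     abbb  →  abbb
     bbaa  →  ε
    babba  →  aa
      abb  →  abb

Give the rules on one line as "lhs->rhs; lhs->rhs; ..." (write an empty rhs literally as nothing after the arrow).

ba->; bab->aa

  | aaaaabb
  | bbbbaaa => bbbaa => bba => b
  | ababa => aaaa
  | abab => aaa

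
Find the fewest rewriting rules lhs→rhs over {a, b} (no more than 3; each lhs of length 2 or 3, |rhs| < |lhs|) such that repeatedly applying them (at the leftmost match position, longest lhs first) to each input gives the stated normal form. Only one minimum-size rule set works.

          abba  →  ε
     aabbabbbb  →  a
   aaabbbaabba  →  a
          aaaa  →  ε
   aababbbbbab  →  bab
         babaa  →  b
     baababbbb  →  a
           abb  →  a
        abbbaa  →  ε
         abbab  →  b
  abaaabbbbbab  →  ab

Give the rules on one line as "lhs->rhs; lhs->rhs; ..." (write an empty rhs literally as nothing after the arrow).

aa->; aba->a; bb->

  | abba => aa => ε
  | aabbabbbb => bbabbbb => abbbb => abb => a
  | aaabbbaabba => abbbaabba => abaabba => aabba => bba => a
  | aaaa => aa => ε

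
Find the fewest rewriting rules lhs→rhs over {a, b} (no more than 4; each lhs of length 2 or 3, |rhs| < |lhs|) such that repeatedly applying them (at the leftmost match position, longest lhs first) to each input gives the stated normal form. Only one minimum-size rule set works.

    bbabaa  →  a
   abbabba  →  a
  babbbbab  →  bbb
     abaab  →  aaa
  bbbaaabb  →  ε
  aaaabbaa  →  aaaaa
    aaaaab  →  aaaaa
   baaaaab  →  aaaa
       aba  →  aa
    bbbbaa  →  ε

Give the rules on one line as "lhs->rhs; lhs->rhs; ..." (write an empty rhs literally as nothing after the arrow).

  | bbabaa => baa => a
  | abbabba => abba => a
  | babbbbab => bbbbab => bbb
  | abaab => aaab => aaa

ab->a; abb->; ba->; bba->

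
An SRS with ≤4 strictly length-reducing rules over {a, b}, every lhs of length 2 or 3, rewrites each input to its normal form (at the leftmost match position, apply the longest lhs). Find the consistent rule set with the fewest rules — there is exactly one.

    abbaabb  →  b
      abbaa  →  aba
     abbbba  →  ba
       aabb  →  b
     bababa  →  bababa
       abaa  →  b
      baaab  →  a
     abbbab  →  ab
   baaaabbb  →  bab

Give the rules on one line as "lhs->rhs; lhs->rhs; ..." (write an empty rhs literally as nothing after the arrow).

  | abbaabb => aaaabb => ababb => abaa => abb => aa => b
  | abbaa => aaaa => aba
  | abbbba => aabba => ba
  | aabb => b

aa->b; aaa->ab; aab->; bb->a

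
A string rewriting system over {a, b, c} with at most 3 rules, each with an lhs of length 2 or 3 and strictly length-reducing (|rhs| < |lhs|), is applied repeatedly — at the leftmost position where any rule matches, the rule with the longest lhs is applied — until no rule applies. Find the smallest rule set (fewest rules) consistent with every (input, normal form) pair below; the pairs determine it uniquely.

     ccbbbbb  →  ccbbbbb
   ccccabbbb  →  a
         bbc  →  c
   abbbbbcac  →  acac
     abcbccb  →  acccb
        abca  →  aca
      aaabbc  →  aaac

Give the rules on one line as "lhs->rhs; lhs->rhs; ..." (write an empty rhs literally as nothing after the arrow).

bc->c; cab->a

  | ccbbbbb
  | ccccabbbb => cccabbb => ccabb => cab => a
  | bbc => bc => c
  | abbbbbcac => abbbbcac => abbbcac => abbcac => abcac => acac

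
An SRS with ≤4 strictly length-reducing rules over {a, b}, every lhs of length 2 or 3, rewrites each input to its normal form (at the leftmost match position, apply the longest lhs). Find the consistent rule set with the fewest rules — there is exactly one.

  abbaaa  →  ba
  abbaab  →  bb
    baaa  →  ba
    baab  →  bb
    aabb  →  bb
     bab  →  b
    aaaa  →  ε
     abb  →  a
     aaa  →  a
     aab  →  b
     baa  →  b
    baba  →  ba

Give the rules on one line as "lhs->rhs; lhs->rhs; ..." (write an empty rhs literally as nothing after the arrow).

aa->; ab->a; aba->ba; bab->b

  | abbaaa => abaaa => baaa => ba
  | abbaab => abaab => baab => bb
  | baaa => ba
  | baab => bb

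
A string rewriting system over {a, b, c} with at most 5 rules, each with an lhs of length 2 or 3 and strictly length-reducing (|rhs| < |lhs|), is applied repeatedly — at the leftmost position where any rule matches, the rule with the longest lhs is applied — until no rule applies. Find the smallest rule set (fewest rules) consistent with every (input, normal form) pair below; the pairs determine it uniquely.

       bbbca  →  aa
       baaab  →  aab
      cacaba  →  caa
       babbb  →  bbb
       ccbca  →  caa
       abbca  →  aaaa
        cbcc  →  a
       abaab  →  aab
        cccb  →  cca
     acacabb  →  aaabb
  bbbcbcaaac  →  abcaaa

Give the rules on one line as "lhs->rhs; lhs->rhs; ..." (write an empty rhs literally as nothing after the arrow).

  | bbbca => baaa => aa
  | baaab => aab
  | cacaba => caaba => caa
  | babbb => bbb

ac->a; ba->; bbc->aa; cb->a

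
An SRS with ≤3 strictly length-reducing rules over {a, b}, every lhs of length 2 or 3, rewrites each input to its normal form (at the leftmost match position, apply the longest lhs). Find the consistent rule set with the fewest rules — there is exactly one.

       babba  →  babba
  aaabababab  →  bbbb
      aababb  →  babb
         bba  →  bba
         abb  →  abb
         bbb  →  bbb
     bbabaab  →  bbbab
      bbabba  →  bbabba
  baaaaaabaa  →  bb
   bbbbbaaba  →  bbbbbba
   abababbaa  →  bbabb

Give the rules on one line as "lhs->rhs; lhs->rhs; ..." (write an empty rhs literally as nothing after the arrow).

aa->; aba->b

  | babba
  | aaabababab => abababab => bbabab => bbbb
  | aababb => babb
  | bba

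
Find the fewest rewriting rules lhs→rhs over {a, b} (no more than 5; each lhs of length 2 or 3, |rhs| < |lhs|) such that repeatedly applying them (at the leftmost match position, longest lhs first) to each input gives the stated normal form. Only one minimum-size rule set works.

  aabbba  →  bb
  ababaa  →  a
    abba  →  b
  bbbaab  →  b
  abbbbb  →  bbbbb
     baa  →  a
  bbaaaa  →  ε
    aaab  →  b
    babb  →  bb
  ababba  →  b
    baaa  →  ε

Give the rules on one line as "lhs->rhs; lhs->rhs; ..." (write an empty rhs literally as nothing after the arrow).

aa->; ab->b; ba->; bab->ab

  | aabbba => bbba => bb
  | ababaa => babaa => abaa => baa => a
  | abba => bba => b
  | bbbaab => bbab => bab => ab => b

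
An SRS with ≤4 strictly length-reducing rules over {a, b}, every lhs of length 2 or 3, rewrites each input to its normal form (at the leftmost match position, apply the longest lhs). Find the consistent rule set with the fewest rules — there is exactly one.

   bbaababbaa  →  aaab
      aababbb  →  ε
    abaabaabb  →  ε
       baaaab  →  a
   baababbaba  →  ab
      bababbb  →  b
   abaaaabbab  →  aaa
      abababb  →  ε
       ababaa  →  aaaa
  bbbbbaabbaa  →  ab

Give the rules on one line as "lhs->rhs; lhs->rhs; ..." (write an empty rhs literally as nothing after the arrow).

  | bbaababbaa => aababbaa => aaabaa => aaaba => aaab
  | aababbb => aaabb => aabb => abb => bb => ε
  | abaabaabb => ababaabb => aaaabb => aaabb => aabb => abb => bb => ε
  | baaaab => baaab => baab => bab => a

abb->bb; ba->b; bab->a; bb->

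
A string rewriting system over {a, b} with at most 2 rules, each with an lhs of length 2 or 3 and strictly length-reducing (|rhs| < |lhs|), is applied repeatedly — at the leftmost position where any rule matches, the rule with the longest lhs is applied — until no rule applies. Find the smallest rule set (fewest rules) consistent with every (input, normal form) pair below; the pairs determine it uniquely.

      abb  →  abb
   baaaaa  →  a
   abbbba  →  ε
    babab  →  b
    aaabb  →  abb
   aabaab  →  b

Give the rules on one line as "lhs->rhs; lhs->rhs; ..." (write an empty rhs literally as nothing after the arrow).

aa->; ba->a

  | abb
  | baaaaa => aaaaa => aaa => a
  | abbbba => abbba => abba => aba => aa => ε
  | babab => abab => aab => b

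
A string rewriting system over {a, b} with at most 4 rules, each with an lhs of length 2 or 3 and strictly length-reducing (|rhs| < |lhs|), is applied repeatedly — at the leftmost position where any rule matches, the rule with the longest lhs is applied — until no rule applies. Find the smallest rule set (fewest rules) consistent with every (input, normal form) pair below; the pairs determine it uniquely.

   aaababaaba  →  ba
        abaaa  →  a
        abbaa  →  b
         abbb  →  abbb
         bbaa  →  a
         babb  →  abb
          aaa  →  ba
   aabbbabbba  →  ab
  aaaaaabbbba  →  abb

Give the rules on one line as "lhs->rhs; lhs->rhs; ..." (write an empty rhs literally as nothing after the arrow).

aa->b; aab->ba; bab->ab; bba->

  | aaababaaba => bababaaba => ababaaba => aabaaba => baaaba => bbaba => ba
  | abaaa => abba => a
  | abbaa => aa => b
  | abbb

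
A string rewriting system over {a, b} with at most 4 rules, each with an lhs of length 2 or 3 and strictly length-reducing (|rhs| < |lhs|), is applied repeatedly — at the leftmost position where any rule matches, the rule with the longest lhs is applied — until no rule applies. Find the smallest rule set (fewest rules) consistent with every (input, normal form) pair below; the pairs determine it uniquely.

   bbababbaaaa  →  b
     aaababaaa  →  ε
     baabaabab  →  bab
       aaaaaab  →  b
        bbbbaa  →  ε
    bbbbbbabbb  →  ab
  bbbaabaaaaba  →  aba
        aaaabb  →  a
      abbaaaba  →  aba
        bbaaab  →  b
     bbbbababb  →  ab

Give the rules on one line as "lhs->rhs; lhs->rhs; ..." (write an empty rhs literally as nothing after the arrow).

  | bbababbaaaa => aababbaaaa => babbaaaa => baaaa => abaa => aab => b
  | aaababaaa => ababaaa => abaaba => aabba => bba => aa => ε
  | baabaabab => abbaabab => aabab => bab
  | aaaaaab => aaaab => aab => b

aa->; abb->; baa->ab; bb->a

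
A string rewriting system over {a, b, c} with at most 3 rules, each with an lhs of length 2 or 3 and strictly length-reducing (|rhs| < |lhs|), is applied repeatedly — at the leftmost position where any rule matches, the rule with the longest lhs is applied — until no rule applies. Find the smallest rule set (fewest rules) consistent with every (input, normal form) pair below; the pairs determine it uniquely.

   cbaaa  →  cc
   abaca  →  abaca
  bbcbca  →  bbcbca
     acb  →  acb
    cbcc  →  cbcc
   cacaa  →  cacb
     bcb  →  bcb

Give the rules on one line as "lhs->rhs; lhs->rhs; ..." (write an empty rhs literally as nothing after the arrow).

aa->b; bba->c

  | cbaaa => cbba => cc
  | abaca
  | bbcbca
  | acb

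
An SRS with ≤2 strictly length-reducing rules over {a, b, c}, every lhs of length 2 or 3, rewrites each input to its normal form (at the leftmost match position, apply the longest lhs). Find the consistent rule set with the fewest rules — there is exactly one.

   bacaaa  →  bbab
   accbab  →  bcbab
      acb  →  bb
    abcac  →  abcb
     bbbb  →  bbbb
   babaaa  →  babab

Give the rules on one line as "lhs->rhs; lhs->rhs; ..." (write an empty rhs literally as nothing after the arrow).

  | bacaaa => bbaaa => bbab
  | accbab => bcbab
  | acb => bb
  | abcac => abcb

aaa->ab; ac->b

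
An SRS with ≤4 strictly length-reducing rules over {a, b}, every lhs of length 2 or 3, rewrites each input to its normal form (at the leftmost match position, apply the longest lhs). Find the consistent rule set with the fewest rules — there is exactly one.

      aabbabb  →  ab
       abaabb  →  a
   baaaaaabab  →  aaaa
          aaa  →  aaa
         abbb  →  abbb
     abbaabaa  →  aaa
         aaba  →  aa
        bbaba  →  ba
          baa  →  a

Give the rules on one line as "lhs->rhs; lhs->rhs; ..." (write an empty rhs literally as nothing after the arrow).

  | aabbabb => ababb => aabb => ab
  | abaabb => aaabb => aab => a
  | baaaaaabab => aaaaabab => aaaaab => aaaa
  | aaa

aab->a; aba->aa; baa->a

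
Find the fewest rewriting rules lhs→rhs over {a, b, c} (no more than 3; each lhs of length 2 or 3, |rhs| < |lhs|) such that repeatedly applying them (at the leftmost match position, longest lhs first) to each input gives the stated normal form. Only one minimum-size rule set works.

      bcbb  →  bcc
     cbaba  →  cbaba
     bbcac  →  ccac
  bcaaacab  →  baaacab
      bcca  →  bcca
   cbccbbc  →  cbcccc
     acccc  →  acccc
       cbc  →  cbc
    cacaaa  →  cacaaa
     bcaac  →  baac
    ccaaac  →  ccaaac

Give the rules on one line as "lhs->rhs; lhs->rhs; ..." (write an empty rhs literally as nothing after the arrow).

bb->c; bca->ba

  | bcbb => bcc
  | cbaba
  | bbcac => ccac
  | bcaaacab => baaacab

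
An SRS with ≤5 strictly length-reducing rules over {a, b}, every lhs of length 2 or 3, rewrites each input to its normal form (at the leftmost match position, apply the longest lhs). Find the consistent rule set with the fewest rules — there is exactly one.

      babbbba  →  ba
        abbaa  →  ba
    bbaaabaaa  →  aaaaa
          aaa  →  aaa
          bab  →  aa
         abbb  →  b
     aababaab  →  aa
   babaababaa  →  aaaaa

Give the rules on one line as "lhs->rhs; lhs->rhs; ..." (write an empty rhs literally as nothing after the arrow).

  | babbbba => aabbba => abba => ba
  | abbaa => baa => ba
  | bbaaabaaa => baaabaaa => baabaaa => babaaa => aaaaa
  | aaa

ab->; baa->ba; bab->aa; bb->b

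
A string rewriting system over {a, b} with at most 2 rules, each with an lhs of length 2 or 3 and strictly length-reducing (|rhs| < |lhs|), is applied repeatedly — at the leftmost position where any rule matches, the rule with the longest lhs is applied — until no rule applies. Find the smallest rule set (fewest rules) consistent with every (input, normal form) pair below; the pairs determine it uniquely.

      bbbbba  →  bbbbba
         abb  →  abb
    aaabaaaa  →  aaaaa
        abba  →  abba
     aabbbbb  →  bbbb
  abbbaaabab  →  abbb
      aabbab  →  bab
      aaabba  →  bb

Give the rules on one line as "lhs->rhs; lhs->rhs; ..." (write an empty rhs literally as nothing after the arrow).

aab->; aba->bb

  | bbbbba
  | abb
  | aaabaaaa => aaaaa
  | abba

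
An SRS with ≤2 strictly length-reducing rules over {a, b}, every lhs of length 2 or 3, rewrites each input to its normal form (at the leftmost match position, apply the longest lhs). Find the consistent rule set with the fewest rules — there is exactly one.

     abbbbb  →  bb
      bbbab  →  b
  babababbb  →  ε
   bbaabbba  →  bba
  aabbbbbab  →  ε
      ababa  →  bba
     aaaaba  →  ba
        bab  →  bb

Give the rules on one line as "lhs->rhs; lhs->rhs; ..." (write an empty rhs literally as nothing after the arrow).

  | abbbbb => bbbbb => bb
  | bbbab => ab => b
  | babababbb => bbababbb => bbbabbb => abbb => bbb => ε
  | bbaabbba => bbabbba => bbbbba => bba

ab->b; bbb->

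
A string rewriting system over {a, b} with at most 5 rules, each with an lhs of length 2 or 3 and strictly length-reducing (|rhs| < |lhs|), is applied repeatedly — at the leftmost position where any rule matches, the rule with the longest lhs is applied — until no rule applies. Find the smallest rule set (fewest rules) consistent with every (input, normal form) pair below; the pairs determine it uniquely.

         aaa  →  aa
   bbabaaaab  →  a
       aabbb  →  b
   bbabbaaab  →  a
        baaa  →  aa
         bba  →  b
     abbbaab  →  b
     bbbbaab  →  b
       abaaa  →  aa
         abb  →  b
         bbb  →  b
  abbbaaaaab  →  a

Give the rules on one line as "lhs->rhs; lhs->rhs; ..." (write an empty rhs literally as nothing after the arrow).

  | aaa => aa
  | bbabaaaab => bbaaaab => baaab => aab => a
  | aabbb => abb => b
  | bbabbaaab => bbbaaab => baaab => aab => a

aaa->aa; ab->; ba->; bbb->b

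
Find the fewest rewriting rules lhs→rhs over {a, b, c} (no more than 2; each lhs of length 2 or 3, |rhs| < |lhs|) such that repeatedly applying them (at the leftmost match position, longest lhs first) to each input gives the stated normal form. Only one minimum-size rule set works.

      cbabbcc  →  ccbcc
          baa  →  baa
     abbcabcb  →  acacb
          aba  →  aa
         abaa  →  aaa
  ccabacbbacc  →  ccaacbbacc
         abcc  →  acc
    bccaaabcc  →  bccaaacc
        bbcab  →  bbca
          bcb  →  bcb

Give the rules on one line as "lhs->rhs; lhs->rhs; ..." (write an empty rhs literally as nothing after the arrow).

  | cbabbcc => ccbcc
  | baa
  | abbcabcb => abcabcb => acabcb => acacb
  | aba => aa

ab->a; bab->c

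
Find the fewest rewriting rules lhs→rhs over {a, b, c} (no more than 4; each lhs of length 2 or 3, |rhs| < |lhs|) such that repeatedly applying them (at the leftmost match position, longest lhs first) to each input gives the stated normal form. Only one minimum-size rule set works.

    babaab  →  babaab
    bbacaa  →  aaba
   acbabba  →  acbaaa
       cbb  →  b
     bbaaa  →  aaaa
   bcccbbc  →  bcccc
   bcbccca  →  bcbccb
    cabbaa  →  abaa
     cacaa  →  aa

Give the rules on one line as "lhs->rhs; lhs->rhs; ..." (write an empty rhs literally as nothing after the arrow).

bb->a; bbc->c; ca->b

  | babaab
  | bbacaa => aacaa => aaba
  | acbabba => acbaaa
  | cbb => ca => b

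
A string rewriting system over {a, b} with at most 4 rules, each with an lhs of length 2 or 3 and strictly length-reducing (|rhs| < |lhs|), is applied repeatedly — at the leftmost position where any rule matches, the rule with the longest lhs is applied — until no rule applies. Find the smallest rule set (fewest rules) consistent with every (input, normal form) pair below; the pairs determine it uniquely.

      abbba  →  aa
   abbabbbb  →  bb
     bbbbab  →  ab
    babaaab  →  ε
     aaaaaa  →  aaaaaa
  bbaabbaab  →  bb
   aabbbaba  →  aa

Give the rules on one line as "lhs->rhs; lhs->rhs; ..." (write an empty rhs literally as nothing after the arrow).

aab->bb; ba->a; bbb->

  | abbba => aa
  | abbabbbb => ababbbb => aabbbb => bbbbb => bb
  | bbbbab => bab => ab
  | babaaab => abaaab => aaaab => aabb => bbb => ε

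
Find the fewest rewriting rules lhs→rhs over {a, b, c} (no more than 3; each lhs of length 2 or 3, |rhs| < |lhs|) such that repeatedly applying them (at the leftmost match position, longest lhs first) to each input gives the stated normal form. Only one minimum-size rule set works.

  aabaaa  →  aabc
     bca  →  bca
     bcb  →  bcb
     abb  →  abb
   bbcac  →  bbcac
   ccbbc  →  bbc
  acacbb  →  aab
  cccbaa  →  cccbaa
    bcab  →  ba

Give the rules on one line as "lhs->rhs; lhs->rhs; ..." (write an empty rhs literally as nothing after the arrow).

aaa->c; cab->a; cbb->bb

  | aabaaa => aabc
  | bca
  | bcb
  | abb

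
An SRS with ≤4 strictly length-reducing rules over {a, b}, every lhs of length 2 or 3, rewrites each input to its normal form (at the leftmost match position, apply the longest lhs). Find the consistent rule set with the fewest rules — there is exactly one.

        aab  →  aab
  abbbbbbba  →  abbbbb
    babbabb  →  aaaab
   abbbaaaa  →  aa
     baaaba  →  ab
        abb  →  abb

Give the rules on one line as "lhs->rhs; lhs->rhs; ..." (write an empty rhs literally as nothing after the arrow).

  | aab
  | abbbbbbba => abbbbb
  | babbabb => aababb => aaaab
  | abbbaaaa => abaaa => aa

ba->b; baa->; bab->aa; bba->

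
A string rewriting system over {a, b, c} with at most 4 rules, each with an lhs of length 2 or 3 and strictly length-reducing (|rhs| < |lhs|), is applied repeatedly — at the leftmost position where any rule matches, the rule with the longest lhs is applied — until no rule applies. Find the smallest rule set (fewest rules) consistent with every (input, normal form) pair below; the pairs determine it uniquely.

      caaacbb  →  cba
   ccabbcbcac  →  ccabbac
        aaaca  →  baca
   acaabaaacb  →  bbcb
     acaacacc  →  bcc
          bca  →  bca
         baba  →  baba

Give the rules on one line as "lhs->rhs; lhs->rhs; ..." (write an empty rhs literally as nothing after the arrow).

  | caaacbb => cbacbb => cba
  | ccabbcbcac => ccabbac
  | aaaca => baca
  | acaabaaacb => acbbaaacb => aaaacb => baacb => bbcb

aa->b; cbb->; cbc->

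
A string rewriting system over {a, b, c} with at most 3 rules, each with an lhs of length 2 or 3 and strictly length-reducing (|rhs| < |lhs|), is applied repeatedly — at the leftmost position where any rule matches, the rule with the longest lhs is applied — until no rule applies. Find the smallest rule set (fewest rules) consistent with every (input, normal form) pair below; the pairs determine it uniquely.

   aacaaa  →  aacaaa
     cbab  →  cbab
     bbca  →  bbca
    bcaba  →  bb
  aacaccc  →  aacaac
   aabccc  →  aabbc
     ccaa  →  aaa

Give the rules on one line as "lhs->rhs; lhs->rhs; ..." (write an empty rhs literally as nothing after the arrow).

aba->c; bcc->bb; cc->a

  | aacaaa
  | cbab
  | bbca
  | bcaba => bcc => bb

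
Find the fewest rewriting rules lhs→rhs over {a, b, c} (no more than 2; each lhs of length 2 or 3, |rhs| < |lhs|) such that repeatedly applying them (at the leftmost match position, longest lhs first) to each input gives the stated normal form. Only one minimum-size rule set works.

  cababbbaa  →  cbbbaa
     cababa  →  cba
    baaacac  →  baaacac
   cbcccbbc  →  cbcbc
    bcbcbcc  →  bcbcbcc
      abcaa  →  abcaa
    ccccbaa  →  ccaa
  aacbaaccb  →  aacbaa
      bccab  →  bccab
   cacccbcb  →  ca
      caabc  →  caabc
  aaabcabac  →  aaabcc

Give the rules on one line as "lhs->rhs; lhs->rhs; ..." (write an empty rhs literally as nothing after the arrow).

aba->; ccb->

  | cababbbaa => cbbbaa
  | cababa => cba
  | baaacac
  | cbcccbbc => cbcbc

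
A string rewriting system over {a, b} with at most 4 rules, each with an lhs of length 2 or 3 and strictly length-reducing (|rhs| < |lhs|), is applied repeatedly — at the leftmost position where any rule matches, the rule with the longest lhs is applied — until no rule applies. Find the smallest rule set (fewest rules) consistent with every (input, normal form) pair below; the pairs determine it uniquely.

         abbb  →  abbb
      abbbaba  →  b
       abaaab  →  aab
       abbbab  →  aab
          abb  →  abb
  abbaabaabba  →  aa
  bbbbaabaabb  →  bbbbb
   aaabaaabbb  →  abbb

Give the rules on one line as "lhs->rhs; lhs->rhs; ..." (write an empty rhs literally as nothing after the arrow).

aaa->b; ba->a; baa->

  | abbb
  | abbbaba => abbaba => ababa => aaba => aaa => b
  | abaaab => aab
  | abbbab => abbab => abab => aab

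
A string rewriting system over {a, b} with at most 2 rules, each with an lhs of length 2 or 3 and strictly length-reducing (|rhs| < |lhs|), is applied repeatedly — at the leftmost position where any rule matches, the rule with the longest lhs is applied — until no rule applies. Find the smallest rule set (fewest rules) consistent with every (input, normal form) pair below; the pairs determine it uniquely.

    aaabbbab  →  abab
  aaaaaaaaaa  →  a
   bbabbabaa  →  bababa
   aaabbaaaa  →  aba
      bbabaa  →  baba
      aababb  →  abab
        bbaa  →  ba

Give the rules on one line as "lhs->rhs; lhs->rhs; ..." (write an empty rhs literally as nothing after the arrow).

  | aaabbbab => aabbbab => abbbab => abbab => abab
  | aaaaaaaaaa => aaaaaaaaa => aaaaaaaa => aaaaaaa => aaaaaa => aaaaa => aaaa => aaa => aa => a
  | bbabbabaa => babbabaa => bababaa => bababa
  | aaabbaaaa => aabbaaaa => abbaaaa => abaaaa => abaaa => abaa => aba

aa->a; bb->b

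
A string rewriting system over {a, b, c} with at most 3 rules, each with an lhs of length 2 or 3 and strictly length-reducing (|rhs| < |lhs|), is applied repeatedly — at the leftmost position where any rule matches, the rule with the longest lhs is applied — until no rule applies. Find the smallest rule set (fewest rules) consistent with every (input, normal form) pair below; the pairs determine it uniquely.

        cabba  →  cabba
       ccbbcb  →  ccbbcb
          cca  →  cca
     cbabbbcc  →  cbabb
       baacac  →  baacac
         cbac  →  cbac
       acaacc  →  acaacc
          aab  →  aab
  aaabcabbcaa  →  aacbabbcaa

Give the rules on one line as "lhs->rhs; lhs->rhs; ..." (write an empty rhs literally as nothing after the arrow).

abc->cb; bcc->

  | cabba
  | ccbbcb
  | cca
  | cbabbbcc => cbabb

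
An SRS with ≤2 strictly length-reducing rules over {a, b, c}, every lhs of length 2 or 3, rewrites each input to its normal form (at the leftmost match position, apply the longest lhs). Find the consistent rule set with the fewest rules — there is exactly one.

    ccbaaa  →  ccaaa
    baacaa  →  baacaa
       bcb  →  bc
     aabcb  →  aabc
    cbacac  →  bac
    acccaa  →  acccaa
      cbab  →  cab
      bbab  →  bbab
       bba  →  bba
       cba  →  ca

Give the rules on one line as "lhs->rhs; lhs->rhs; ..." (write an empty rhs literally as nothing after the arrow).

  | ccbaaa => ccaaa
  | baacaa
  | bcb => bc
  | aabcb => aabc

cac->b; cb->c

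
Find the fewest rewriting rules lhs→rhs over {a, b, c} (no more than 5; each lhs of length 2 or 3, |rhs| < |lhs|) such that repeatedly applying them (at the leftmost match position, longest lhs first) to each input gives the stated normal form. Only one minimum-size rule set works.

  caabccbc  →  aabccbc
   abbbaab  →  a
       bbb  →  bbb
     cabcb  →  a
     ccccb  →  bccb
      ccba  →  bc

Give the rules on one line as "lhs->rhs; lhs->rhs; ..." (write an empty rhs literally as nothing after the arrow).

  | caabccbc => aabccbc
  | abbbaab => abbcab => abbab => abcb => a
  | bbb
  | cabcb => abcb => a

ba->c; bcb->; ca->a; ccc->bc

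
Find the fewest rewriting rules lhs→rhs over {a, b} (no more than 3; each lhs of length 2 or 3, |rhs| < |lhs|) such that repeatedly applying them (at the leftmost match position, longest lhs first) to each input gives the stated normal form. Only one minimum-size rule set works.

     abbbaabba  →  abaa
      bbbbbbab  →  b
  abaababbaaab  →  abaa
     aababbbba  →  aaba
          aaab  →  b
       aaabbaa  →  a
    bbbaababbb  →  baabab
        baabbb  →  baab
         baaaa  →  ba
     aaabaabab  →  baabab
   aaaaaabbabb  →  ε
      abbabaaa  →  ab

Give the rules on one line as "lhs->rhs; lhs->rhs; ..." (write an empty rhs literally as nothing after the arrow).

  | abbbaabba => abaabba => abaa
  | bbbbbbab => bbbbab => bbab => b
  | abaababbaaab => abaabaaab => abaabb => abaa
  | aababbbba => aababba => aaba

aaa->; bb->; bba->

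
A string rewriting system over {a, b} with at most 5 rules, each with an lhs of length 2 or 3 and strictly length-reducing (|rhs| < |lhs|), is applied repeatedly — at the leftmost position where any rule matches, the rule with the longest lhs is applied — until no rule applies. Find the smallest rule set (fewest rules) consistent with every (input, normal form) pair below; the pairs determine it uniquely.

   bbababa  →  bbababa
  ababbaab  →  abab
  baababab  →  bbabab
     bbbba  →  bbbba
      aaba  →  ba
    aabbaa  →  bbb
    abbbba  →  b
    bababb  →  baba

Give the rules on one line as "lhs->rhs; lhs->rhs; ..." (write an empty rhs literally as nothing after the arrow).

  | bbababa
  | ababbaab => abaaab => abab
  | baababab => bbabab
  | bbbba

aa->b; aaa->a; aab->b; abb->a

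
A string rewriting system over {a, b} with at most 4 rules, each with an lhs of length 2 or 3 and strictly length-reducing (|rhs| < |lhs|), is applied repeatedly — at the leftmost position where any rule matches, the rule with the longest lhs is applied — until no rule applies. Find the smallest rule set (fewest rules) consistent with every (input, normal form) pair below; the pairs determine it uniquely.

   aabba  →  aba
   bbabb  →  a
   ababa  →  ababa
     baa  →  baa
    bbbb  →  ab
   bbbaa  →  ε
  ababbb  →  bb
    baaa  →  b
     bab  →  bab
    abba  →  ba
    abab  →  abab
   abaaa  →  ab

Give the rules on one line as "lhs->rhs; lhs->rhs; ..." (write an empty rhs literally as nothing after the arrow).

aaa->; abb->b; bbb->a

  | aabba => aba
  | bbabb => bbb => a
  | ababa
  | baa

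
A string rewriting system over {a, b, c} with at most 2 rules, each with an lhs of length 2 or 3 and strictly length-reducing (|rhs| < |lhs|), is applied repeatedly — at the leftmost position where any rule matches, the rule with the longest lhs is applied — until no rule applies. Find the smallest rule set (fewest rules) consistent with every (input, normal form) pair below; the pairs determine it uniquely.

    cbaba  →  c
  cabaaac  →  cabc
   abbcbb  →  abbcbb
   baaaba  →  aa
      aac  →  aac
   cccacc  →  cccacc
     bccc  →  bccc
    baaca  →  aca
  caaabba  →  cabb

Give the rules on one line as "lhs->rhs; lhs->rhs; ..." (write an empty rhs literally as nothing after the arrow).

  | cbaba => cba => c
  | cabaaac => caaac => cabc
  | abbcbb
  | baaaba => aaba => aa

aaa->ab; ba->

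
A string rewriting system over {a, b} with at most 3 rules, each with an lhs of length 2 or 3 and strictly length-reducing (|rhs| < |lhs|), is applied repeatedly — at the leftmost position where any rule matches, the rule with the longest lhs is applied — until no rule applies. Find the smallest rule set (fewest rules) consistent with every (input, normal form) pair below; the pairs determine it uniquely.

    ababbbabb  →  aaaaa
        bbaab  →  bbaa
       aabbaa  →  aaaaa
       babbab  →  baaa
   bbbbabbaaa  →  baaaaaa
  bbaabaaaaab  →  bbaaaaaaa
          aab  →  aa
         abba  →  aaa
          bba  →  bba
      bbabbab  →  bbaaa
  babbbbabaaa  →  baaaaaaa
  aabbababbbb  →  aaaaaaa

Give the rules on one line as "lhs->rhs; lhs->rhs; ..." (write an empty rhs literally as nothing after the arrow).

  | ababbbabb => aabbbabb => aaababb => aaaabb => aaaaa
  | bbaab => bbaa
  | aabbaa => aaaaa
  | babbab => baaab => baaa

ab->a; abb->aa; bbb->ba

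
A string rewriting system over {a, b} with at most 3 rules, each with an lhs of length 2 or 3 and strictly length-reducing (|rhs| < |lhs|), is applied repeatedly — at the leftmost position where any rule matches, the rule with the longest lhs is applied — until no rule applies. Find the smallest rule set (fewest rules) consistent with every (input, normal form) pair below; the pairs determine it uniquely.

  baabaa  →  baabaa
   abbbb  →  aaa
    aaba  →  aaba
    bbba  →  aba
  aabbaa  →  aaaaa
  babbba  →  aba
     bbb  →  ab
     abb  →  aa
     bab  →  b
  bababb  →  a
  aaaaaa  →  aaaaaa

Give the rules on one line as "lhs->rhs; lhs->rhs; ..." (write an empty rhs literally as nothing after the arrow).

  | baabaa
  | abbbb => aabb => aaa
  | aaba
  | bbba => aba

bab->b; bb->a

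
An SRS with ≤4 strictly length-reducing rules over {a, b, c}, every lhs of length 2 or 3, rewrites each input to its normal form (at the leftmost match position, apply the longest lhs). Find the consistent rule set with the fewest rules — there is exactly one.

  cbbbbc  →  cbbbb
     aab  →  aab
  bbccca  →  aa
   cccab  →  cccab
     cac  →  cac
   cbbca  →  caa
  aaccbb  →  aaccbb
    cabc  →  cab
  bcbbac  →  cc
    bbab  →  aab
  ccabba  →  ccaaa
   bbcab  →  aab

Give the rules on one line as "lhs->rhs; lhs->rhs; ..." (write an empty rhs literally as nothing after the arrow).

baa->c; bba->aa; bc->b

  | cbbbbc => cbbbb
  | aab
  | bbccca => bbcca => bbca => bba => aa
  | cccab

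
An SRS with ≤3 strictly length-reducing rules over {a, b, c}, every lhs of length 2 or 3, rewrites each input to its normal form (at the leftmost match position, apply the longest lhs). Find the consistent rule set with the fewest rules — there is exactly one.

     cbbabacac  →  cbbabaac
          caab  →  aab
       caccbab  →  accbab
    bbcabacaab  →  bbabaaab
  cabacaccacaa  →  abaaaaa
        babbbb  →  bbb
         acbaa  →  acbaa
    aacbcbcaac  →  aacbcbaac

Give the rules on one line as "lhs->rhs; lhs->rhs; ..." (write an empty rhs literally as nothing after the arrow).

  | cbbabacac => cbbabaac
  | caab => aab
  | caccbab => accbab
  | bbcabacaab => bbabacaab => bbabaaab

abb->; ca->a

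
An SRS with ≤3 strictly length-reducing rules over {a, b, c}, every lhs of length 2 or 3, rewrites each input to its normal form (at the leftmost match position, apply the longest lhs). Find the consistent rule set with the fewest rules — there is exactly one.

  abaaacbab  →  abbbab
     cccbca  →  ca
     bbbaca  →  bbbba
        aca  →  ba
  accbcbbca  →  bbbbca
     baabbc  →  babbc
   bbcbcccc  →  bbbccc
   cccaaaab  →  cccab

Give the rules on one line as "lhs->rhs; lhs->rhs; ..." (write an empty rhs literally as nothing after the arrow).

aa->a; ac->b; cb->a

  | abaaacbab => abaacbab => abacbab => abbbab
  | cccbca => ccaca => ccba => caa => ca
  | bbbaca => bbbba
  | aca => ba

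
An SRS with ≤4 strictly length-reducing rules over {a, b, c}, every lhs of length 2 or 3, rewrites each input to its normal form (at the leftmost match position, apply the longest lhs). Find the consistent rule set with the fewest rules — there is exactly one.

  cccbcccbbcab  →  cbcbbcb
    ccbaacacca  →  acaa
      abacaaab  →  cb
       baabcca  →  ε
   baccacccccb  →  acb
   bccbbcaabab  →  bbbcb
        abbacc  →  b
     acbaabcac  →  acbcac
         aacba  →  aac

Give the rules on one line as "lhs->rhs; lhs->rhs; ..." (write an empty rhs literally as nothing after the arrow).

ab->b; ba->; cc->

  | cccbcccbbcab => cbcccbbcab => cbcbbcab => cbcbbcb
  | ccbaacacca => baacacca => acacca => acaa
  | abacaaab => bacaaab => caaab => caab => cab => cb
  | baabcca => abcca => bcca => ba => ε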